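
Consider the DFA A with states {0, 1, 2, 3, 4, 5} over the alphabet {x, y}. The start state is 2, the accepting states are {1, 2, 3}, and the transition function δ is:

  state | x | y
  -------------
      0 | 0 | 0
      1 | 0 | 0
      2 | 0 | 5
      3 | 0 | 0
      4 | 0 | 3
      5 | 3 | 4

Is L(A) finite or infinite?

finite

The useful states (reachable from 2 and able to reach an accepting state) are {2, 3, 4, 5}.
Restricted to these states the transition graph has no cycle, so every accepting path has bounded length and L is finite.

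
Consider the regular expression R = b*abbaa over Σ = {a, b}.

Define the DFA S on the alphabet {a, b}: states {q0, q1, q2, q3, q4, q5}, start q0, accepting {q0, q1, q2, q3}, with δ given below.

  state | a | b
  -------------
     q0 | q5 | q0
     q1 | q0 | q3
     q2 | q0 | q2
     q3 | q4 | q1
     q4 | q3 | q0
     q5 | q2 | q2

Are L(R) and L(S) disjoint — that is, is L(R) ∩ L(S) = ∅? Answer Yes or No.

Converting the expression R to a DFA (subset construction, then merging equivalent states) gives the minimal DFA with states {r0, r1, r2, r3, r4, r5, r6}, start state r0, accepting states {r6} and transitions r0: a→r1, b→r0; r1: a→r2, b→r3; r2: a→r2, b→r2; r3: a→r2, b→r4; r4: a→r5, b→r2; r5: a→r6, b→r2; r6: a→r2, b→r2.
Exploring the product automaton R × S from the start pair (r0, q0), following both machines on each input symbol, reaches 9 state pairs: (r0, q0), (r1, q5), (r2, q2), (r3, q2), (r2, q0), (r4, q2), (r2, q5), (r5, q0), (r6, q5).
R accepts in {r6} and S accepts in {q0, q1, q2, q3}; no reachable pair has both components accepting, so no string drives both machines to acceptance simultaneously and L(R) ∩ L(S) = ∅.
So no string is accepted by both, and the intersection is empty.

Yes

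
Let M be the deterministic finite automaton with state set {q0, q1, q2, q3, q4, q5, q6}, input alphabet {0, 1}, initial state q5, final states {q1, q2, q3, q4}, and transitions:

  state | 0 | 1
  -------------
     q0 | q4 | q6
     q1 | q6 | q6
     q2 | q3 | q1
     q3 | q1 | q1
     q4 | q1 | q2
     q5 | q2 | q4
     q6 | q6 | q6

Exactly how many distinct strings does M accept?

12

The useful subgraph on states {q1, q2, q3, q4, q5} is acyclic, so L(M) is finite; the longest accepting path visits 5 useful states, giving maximum string length 4.
Counting accepting paths from q5 by length: 2 of length 1, 4 of length 2, 4 of length 3, 2 of length 4. Total 12.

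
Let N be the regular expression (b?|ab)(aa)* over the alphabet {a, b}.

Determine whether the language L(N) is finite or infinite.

The expression contains a Kleene star applied to a subexpression that matches at least one nonempty string, so it matches strings of unbounded length.
Hence L(N) is infinite.

infinite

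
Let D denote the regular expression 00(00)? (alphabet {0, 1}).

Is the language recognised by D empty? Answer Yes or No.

No

The string 00 matches the expression, so it belongs to L(D).
Since L(D) contains at least one string, it is not empty.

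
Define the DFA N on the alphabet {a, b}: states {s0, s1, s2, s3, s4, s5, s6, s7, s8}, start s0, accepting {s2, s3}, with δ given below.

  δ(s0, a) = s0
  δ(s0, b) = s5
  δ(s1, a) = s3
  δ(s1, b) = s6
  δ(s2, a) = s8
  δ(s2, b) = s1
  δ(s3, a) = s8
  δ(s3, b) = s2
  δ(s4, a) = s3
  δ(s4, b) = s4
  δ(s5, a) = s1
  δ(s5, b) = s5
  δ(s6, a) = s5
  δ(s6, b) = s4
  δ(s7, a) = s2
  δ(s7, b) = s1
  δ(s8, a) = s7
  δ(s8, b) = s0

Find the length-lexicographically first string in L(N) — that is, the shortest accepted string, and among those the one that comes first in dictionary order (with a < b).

baa

A breadth-first search from s0 reaches an accepting state first via the path s0 → s5 → s1 → s3 on input baa.
No string of length < 3 is accepted (BFS exhausts all shorter strings without reaching an accepting state), and baa is the lexicographically least accepting string of length 3.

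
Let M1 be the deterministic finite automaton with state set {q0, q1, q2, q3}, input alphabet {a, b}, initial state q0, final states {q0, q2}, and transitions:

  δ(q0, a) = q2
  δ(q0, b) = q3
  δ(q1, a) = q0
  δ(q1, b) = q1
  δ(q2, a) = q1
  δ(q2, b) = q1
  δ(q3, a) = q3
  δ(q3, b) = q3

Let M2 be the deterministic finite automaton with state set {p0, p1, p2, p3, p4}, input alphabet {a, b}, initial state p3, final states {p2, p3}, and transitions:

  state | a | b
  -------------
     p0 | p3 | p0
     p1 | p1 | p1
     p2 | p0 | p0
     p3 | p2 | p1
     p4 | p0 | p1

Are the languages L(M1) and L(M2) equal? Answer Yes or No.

Exploring the product automaton M1 × M2 from the start pair (q0, p3), following both machines on each input symbol, reaches 4 state pairs: (q0, p3), (q2, p2), (q3, p1), (q1, p0).
M1 accepts in {q0, q2} and M2 accepts in {p2, p3}. In every reachable pair the two components are either both accepting — (q0, p3), (q2, p2) — or both non-accepting, so no string is accepted by exactly one of the machines: L(M1) \ L(M2) and L(M2) \ L(M1) are both empty.
Hence every string is accepted by M1 iff it is accepted by M2, and the two languages coincide.

Yes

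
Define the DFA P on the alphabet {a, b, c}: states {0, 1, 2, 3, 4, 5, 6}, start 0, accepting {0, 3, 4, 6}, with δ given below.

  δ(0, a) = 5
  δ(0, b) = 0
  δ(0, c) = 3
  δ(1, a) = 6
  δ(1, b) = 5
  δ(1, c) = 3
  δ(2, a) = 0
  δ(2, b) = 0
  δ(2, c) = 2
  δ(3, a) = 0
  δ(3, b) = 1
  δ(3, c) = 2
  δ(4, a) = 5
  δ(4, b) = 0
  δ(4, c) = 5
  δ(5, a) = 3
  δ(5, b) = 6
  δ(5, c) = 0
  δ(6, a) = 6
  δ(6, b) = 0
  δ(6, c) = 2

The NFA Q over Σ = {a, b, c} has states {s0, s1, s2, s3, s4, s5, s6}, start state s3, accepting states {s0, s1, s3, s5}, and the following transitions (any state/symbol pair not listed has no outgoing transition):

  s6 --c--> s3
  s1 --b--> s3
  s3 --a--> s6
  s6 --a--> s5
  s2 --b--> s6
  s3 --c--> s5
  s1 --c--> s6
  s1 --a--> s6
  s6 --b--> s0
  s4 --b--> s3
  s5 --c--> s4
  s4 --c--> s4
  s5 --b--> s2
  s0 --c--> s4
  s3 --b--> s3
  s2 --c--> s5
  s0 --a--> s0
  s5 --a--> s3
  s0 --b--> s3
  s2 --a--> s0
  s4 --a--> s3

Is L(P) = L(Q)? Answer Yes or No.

Exploring the product automaton P × Q from the start pair (0, s3), following both machines on each input symbol, reaches 6 state pairs: (0, s3), (5, s6), (3, s5), (6, s0), (1, s2), (2, s4).
P accepts in {0, 3, 4, 6} and Q accepts in {s0, s1, s3, s5}. In every reachable pair the two components are either both accepting — (0, s3), (3, s5), (6, s0) — or both non-accepting, so no string is accepted by exactly one of the machines: L(P) \ L(Q) and L(Q) \ L(P) are both empty.
Hence every string is accepted by P iff it is accepted by Q, and the two languages coincide.

Yes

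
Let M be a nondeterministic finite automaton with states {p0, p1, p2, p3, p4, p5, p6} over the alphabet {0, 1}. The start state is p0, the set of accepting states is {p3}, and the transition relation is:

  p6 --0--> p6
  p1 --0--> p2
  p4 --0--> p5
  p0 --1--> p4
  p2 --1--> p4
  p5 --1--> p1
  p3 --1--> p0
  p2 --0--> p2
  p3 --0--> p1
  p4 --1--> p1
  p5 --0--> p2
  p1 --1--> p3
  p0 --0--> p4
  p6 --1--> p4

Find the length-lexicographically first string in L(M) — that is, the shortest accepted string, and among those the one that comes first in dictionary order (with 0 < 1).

A breadth-first search from p0 reaches an accepting state first via the path p0 → p4 → p1 → p3 on input 011.
No string of length < 3 is accepted (BFS exhausts all shorter strings without reaching an accepting state), and 011 is the lexicographically least accepting string of length 3.

011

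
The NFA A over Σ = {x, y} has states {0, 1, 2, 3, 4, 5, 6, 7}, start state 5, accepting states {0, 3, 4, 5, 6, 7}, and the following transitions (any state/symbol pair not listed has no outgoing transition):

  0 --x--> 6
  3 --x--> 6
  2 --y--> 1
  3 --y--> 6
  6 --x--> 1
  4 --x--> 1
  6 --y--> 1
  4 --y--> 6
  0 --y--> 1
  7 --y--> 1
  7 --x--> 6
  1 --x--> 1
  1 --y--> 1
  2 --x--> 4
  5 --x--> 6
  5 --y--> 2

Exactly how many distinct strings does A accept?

The useful subgraph on states {2, 4, 5, 6} is acyclic, so L(A) is finite; the longest accepting path visits 4 useful states, giving maximum string length 3.
Counting accepting paths from 5 by length: 1 of length 0, 1 of length 1, 1 of length 2, 1 of length 3. Total 4.

4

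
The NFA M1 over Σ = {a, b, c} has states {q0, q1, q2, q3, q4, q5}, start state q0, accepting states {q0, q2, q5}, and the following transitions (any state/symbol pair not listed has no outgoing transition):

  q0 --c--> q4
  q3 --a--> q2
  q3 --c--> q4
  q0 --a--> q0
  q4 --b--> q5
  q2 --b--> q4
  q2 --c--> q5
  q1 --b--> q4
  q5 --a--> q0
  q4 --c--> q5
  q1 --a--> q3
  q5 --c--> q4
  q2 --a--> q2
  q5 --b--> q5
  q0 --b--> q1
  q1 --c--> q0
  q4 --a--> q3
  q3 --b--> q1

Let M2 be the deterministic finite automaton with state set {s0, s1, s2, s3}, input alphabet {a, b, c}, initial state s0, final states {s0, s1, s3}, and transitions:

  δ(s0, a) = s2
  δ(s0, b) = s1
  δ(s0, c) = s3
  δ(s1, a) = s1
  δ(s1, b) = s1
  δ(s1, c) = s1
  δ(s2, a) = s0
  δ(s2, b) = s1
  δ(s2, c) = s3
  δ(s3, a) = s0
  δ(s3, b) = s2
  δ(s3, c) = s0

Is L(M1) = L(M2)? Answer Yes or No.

No

The string a is accepted by M1 but rejected by M2.
So L(M1) ≠ L(M2).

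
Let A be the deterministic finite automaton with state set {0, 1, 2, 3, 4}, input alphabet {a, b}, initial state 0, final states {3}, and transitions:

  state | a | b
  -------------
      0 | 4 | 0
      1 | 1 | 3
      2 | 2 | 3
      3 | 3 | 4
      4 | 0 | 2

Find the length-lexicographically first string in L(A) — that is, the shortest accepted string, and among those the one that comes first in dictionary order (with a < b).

abb

A breadth-first search from 0 reaches an accepting state first via the path 0 → 4 → 2 → 3 on input abb.
No string of length < 3 is accepted (BFS exhausts all shorter strings without reaching an accepting state), and abb is the lexicographically least accepting string of length 3.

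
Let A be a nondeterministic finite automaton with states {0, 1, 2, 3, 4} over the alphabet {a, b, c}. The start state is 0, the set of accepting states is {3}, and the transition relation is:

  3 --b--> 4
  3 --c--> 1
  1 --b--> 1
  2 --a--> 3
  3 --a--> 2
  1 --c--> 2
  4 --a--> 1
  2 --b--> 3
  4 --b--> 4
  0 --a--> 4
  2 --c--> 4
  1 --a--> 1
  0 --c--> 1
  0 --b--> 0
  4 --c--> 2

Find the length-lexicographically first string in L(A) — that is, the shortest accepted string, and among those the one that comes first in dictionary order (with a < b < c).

A breadth-first search from 0 reaches an accepting state first via the path 0 → 4 → 2 → 3 on input aca.
No string of length < 3 is accepted (BFS exhausts all shorter strings without reaching an accepting state), and aca is the lexicographically least accepting string of length 3.

aca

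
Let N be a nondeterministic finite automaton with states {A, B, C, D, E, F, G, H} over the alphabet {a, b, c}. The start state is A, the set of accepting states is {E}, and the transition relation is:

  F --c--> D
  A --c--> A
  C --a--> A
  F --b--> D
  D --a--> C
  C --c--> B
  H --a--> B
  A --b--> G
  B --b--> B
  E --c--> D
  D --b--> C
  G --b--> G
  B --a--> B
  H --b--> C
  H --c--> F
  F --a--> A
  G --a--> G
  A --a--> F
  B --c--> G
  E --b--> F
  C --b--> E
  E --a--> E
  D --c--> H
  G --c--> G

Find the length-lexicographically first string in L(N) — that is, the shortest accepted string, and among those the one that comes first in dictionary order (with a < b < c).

abab

A breadth-first search from A reaches an accepting state first via the path A → F → D → C → E on input abab.
No string of length < 4 is accepted (BFS exhausts all shorter strings without reaching an accepting state), and abab is the lexicographically least accepting string of length 4.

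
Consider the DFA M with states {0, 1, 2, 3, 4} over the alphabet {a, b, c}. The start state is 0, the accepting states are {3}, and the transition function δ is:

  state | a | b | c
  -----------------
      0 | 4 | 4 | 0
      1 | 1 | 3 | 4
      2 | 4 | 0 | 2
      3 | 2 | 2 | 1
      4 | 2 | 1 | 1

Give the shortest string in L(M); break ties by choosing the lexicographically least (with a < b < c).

A breadth-first search from 0 reaches an accepting state first via the path 0 → 4 → 1 → 3 on input abb.
No string of length < 3 is accepted (BFS exhausts all shorter strings without reaching an accepting state), and abb is the lexicographically least accepting string of length 3.

abb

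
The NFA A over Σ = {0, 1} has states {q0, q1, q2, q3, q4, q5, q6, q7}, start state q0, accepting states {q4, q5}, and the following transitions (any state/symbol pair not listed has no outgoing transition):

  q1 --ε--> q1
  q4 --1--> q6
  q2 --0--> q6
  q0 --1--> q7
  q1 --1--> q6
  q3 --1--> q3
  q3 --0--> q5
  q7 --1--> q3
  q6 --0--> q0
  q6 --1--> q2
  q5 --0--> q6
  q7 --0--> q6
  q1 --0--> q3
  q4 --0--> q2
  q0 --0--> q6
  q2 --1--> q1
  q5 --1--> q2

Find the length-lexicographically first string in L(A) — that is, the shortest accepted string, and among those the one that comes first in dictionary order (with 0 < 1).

A breadth-first search from q0 reaches an accepting state first via the path q0 → q7 → q3 → q5 on input 110.
No string of length < 3 is accepted (BFS exhausts all shorter strings without reaching an accepting state), and 110 is the lexicographically least accepting string of length 3.

110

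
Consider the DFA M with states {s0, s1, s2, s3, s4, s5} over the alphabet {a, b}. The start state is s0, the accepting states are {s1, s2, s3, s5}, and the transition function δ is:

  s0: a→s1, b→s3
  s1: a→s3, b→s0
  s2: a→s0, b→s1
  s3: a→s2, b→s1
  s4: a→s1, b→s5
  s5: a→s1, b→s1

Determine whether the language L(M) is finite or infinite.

infinite

State s0 is reachable from the start and can reach an accepting state, and it lies on the cycle s0 → s1 → s0.
Traversing that cycle any number of times yields accepted strings of unbounded length, so the language is infinite.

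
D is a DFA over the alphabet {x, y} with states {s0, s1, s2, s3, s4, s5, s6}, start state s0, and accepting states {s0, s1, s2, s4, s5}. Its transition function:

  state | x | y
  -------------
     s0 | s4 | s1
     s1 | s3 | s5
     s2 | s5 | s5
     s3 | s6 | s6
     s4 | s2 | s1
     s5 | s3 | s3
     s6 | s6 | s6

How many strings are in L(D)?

9

The useful subgraph on states {s0, s1, s2, s4, s5} is acyclic, so L(D) is finite; the longest accepting path visits 4 useful states, giving maximum string length 3.
Counting accepting paths from s0 by length: 1 of length 0, 2 of length 1, 3 of length 2, 3 of length 3. Total 9.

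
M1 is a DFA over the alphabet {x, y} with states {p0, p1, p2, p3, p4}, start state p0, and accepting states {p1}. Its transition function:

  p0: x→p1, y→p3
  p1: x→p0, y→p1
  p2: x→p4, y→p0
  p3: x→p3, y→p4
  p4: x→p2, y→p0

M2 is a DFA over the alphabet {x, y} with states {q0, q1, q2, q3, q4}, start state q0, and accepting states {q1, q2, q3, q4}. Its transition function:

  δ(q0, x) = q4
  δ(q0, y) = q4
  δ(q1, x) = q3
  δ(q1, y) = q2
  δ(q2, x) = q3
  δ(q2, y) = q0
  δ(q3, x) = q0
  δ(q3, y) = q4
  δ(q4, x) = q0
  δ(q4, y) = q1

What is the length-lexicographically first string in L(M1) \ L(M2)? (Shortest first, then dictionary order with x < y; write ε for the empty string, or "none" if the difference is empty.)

The string xyxx is accepted by M1 but not by M2.
No shorter string lies in the difference, and xyxx is the lexicographically first length-4 string in L(M1) \ L(M2).

xyxx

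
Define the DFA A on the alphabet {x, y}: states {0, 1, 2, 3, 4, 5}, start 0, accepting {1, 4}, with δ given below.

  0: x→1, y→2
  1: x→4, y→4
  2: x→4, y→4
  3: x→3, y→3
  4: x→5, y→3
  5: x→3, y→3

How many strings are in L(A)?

5

The useful subgraph on states {0, 1, 2, 4} is acyclic, so L(A) is finite; the longest accepting path visits 3 useful states, giving maximum string length 2.
Counting accepting paths from 0 by length: 1 of length 1, 4 of length 2. Total 5.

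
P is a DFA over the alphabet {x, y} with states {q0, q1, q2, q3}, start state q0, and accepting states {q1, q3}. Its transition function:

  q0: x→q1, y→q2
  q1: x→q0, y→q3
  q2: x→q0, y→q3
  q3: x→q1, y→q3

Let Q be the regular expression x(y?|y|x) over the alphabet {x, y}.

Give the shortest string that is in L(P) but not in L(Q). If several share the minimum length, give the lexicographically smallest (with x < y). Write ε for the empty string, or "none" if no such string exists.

yy

The string yy is accepted by P but not by Q.
No shorter string lies in the difference, and yy is the lexicographically first length-2 string in L(P) \ L(Q).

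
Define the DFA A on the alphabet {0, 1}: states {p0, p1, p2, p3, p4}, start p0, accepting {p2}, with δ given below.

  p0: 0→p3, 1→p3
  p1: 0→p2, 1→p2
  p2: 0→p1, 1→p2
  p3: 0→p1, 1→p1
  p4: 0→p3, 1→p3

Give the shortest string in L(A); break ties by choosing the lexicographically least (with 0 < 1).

A breadth-first search from p0 reaches an accepting state first via the path p0 → p3 → p1 → p2 on input 000.
No string of length < 3 is accepted (BFS exhausts all shorter strings without reaching an accepting state), and 000 is the lexicographically least accepting string of length 3.

000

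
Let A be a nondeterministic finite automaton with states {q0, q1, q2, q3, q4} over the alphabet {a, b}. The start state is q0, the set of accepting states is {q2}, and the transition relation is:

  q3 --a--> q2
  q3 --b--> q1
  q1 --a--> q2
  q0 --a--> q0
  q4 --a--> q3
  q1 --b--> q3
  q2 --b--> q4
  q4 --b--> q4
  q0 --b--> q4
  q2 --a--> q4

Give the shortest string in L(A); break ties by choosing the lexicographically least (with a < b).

baa

A breadth-first search from q0 reaches an accepting state first via the path q0 → q4 → q3 → q2 on input baa.
No string of length < 3 is accepted (BFS exhausts all shorter strings without reaching an accepting state), and baa is the lexicographically least accepting string of length 3.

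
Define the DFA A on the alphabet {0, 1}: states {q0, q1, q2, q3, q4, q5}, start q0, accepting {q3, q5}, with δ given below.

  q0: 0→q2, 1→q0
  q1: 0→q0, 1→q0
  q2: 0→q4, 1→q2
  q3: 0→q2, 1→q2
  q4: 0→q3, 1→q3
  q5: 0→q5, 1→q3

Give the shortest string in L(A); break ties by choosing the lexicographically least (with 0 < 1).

000

A breadth-first search from q0 reaches an accepting state first via the path q0 → q2 → q4 → q3 on input 000.
No string of length < 3 is accepted (BFS exhausts all shorter strings without reaching an accepting state), and 000 is the lexicographically least accepting string of length 3.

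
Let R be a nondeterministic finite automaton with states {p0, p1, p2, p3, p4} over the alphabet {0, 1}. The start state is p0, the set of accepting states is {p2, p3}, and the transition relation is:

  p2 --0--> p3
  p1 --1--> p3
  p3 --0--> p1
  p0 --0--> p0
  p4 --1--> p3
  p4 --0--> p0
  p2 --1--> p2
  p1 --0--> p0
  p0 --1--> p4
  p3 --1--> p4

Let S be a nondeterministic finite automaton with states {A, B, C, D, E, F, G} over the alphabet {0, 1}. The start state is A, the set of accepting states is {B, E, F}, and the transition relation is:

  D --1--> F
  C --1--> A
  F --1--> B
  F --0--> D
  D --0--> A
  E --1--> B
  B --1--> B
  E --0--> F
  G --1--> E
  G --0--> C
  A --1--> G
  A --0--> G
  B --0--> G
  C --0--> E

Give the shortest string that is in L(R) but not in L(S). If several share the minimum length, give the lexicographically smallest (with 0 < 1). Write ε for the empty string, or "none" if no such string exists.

The string 0011 is accepted by R but not by S.
No shorter string lies in the difference, and 0011 is the lexicographically first length-4 string in L(R) \ L(S).

0011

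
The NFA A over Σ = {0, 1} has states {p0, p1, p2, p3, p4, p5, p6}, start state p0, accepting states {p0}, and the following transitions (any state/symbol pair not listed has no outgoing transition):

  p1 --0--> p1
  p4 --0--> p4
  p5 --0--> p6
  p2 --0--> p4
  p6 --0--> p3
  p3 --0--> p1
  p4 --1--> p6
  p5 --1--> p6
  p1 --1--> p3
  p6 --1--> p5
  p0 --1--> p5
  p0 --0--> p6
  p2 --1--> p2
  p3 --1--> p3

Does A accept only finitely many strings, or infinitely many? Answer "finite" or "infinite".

finite

The useful states (reachable from p0 and able to reach an accepting state) are {p0}.
Restricted to these states the transition graph has no cycle, so every accepting path has bounded length and L is finite.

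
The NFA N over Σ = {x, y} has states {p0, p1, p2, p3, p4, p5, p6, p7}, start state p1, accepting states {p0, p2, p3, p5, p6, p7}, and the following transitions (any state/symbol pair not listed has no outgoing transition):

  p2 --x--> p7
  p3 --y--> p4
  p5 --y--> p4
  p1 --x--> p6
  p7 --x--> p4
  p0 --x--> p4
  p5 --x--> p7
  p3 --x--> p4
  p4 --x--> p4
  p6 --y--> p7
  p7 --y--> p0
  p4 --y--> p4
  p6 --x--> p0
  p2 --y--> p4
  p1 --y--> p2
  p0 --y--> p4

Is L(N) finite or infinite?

finite

The useful states (reachable from p1 and able to reach an accepting state) are {p0, p1, p2, p6, p7}.
Restricted to these states the transition graph has no cycle, so every accepting path has bounded length and L is finite.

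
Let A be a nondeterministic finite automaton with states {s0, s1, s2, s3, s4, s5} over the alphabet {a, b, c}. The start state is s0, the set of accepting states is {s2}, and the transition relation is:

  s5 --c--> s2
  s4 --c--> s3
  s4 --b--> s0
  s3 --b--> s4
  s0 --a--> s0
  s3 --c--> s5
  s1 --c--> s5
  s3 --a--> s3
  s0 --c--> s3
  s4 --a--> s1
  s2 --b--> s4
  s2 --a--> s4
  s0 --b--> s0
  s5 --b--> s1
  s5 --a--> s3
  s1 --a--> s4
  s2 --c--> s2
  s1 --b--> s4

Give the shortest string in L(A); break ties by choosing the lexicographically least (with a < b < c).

ccc

A breadth-first search from s0 reaches an accepting state first via the path s0 → s3 → s5 → s2 on input ccc.
No string of length < 3 is accepted (BFS exhausts all shorter strings without reaching an accepting state), and ccc is the lexicographically least accepting string of length 3.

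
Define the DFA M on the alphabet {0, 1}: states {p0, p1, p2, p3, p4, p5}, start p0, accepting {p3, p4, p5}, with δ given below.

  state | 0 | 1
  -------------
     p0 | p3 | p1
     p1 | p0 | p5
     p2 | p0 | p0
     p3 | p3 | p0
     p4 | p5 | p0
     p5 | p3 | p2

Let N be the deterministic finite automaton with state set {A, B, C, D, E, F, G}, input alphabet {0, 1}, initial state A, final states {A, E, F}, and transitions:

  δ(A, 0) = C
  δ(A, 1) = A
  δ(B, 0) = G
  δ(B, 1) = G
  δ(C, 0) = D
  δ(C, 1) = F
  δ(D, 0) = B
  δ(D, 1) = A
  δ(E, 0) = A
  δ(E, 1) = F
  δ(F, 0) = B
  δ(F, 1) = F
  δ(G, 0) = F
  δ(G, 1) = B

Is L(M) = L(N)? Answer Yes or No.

No

The string 0 is accepted by M but rejected by N.
So L(M) ≠ L(N).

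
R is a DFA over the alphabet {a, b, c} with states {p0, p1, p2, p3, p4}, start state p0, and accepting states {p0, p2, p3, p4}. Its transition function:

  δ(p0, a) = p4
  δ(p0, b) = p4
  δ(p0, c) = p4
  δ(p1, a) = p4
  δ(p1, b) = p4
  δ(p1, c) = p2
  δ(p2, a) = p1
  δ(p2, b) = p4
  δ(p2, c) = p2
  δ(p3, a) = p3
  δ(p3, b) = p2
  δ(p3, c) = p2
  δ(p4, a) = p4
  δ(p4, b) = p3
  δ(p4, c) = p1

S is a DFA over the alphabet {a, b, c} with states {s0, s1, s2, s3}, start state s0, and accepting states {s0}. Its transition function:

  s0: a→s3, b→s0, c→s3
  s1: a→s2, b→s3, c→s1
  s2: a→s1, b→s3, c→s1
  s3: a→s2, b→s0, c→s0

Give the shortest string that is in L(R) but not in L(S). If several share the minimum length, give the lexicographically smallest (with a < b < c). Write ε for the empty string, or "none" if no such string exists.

a

The string a is accepted by R but not by S.
No shorter string lies in the difference, and a is the lexicographically first length-1 string in L(R) \ L(S).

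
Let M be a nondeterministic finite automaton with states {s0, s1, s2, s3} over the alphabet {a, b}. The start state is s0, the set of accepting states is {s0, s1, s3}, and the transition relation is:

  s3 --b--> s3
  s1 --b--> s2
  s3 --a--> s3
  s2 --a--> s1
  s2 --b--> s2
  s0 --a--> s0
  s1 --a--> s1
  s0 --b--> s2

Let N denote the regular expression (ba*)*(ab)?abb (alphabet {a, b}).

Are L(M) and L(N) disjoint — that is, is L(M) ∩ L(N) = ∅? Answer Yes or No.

Yes

Converting the expression N to a DFA (subset construction, then merging equivalent states) gives the minimal DFA with states {n0, n1, n2, n3, n4, n5, n6, n7, n8, n9, n10}, start state n0, accepting states {n7, n10} and transitions n0: a→n1, b→n2; n1: a→n3, b→n4; n2: a→n5, b→n2; n3: a→n3, b→n3; n4: a→n6, b→n7; n5: a→n5, b→n8; n6: a→n3, b→n9; n7: a→n3, b→n3; n8: a→n5, b→n10; n9: a→n3, b→n7; n10: a→n5, b→n2.
Exploring the product automaton M × N from the start pair (s0, n0), following both machines on each input symbol, reaches 13 state pairs: (s0, n0), (s0, n1), (s2, n2), (s0, n3), (s2, n4), (s1, n5), (s2, n3), (s1, n6), (s2, n7), (s2, n8), (s1, n3), (s2, n9), (s2, n10).
M accepts in {s0, s1, s3} and N accepts in {n7, n10}; no reachable pair has both components accepting, so no string drives both machines to acceptance simultaneously and L(M) ∩ L(N) = ∅.
So no string is accepted by both, and the intersection is empty.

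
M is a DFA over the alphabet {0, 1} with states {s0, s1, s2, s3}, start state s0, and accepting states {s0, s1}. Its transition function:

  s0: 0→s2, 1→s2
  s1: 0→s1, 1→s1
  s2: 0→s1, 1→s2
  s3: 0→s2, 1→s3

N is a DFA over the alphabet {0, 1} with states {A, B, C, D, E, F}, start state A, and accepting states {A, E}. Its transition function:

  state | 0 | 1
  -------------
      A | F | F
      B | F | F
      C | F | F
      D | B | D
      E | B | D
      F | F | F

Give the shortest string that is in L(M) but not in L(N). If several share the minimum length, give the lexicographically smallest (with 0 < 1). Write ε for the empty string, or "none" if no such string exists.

00

The string 00 is accepted by M but not by N.
No shorter string lies in the difference, and 00 is the lexicographically first length-2 string in L(M) \ L(N).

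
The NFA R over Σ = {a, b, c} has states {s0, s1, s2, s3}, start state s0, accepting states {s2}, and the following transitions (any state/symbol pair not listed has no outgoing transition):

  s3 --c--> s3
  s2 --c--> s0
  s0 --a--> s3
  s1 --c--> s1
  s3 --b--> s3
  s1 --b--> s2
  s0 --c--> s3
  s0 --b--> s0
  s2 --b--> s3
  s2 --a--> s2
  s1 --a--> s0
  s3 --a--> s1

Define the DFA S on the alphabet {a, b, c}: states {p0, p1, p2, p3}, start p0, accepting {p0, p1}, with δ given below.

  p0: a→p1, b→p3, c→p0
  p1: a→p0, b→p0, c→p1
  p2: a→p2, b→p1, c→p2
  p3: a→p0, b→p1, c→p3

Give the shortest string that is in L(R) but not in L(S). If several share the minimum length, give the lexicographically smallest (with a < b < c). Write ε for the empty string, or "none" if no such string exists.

The string aab is accepted by R but not by S.
No shorter string lies in the difference, and aab is the lexicographically first length-3 string in L(R) \ L(S).

aab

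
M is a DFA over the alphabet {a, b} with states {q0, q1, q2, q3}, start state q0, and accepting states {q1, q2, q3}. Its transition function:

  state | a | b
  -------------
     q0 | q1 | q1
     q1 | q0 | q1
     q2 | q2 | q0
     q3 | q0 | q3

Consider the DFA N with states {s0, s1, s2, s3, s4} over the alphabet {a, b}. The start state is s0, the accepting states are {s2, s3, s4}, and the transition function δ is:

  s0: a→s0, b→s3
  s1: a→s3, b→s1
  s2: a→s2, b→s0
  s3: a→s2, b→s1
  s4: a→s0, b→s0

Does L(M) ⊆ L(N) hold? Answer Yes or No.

No

The string a is in L(M) but not in L(N).
So L(M) ⊄ L(N).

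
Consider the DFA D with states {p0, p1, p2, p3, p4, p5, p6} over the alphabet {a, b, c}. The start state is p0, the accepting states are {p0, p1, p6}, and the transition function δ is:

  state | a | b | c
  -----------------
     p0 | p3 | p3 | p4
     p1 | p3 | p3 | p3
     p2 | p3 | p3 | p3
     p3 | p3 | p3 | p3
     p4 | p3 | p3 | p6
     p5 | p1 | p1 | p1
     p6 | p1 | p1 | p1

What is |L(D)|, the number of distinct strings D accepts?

5

The useful subgraph on states {p0, p1, p4, p6} is acyclic, so L(D) is finite; the longest accepting path visits 4 useful states, giving maximum string length 3.
Counting accepting paths from p0 by length: 1 of length 0, 1 of length 2, 3 of length 3. Total 5.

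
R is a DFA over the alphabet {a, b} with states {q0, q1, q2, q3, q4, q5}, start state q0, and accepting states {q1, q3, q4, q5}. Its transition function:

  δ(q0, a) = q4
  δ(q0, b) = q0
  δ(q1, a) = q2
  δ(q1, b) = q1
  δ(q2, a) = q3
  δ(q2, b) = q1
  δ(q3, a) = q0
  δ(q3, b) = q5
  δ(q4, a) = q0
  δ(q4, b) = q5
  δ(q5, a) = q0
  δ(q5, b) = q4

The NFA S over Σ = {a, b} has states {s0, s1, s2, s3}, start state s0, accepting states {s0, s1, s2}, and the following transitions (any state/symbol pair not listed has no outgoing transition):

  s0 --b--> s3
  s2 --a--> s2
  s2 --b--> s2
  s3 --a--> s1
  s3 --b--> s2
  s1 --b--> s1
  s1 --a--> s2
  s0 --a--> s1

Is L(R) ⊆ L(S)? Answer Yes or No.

Exploring the product automaton R × S from the start pair (q0, s0), following both machines on each input symbol, reaches 7 state pairs: (q0, s0), (q4, s1), (q0, s3), (q0, s2), (q5, s1), (q4, s2), (q5, s2).
R accepts in {q1, q3, q4, q5} and S accepts in {s0, s1, s2}. The reachable pairs whose R-component is accepting are (q4, s1), (q5, s1), (q4, s2), (q5, s2); in each of them the S-component is accepting too, so the product for L(R) \ L(S) (R-component accepting, S-component rejecting) has no reachable accepting pair and the difference is empty.
Hence every string in L(R) is also in L(S).

Yes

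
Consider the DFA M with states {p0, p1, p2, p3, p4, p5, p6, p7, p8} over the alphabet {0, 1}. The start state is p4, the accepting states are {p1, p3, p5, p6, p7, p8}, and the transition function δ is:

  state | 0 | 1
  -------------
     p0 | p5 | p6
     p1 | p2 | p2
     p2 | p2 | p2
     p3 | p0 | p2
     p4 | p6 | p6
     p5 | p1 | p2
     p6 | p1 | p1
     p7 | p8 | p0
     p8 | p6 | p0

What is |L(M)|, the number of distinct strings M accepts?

6

The useful subgraph on states {p1, p4, p6} is acyclic, so L(M) is finite; the longest accepting path visits 3 useful states, giving maximum string length 2.
Counting accepting paths from p4 by length: 2 of length 1, 4 of length 2. Total 6.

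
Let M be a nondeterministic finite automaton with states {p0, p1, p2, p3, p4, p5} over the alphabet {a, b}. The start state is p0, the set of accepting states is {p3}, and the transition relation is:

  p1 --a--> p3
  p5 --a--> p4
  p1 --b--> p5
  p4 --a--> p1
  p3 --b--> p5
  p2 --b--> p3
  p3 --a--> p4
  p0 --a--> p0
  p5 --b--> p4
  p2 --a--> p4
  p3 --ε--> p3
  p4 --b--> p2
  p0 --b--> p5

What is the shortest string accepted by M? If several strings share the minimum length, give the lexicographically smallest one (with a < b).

baaa

A breadth-first search from p0 reaches an accepting state first via the path p0 → p5 → p4 → p1 → p3 on input baaa.
No string of length < 4 is accepted (BFS exhausts all shorter strings without reaching an accepting state), and baaa is the lexicographically least accepting string of length 4.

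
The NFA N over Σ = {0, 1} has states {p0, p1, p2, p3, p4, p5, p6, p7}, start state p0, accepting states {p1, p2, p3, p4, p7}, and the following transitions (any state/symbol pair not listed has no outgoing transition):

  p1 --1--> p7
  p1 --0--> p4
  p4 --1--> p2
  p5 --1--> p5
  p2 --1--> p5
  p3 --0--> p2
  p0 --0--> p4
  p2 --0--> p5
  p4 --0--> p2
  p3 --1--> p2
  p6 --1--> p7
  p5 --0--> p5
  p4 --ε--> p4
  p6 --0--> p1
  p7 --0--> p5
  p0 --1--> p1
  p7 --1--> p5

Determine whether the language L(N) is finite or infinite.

The useful states (reachable from p0 and able to reach an accepting state) are {p0, p1, p2, p4, p7}.
Restricted to these states the transition graph has no cycle, so every accepting path has bounded length and L is finite.

finite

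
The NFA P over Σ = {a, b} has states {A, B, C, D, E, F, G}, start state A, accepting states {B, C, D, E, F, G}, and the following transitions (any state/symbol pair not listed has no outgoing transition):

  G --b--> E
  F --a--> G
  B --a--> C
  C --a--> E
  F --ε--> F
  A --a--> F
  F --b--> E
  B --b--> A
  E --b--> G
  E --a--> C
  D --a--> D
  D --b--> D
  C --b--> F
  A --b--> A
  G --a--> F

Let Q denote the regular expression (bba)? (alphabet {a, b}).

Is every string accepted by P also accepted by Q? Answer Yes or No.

No

The string a is in L(P) but not in L(Q).
So L(P) ⊄ L(Q).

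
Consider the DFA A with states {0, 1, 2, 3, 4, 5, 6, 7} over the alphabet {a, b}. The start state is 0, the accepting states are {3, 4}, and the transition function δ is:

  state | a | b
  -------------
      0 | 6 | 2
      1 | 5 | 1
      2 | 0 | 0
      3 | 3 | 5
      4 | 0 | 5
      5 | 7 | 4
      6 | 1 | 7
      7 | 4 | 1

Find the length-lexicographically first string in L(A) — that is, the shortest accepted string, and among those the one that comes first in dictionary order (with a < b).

A breadth-first search from 0 reaches an accepting state first via the path 0 → 6 → 7 → 4 on input aba.
No string of length < 3 is accepted (BFS exhausts all shorter strings without reaching an accepting state), and aba is the lexicographically least accepting string of length 3.

aba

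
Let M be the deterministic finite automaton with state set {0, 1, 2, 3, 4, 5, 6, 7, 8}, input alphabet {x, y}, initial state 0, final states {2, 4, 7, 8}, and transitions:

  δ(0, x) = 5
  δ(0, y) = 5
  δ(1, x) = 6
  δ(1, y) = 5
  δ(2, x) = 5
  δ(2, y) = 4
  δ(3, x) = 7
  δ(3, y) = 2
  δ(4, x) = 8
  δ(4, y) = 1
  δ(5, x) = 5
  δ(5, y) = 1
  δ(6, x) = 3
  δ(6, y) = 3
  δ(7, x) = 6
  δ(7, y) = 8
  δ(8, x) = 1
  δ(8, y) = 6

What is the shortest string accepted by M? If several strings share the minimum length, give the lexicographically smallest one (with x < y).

xyxxx

A breadth-first search from 0 reaches an accepting state first via the path 0 → 5 → 1 → 6 → 3 → 7 on input xyxxx.
No string of length < 5 is accepted (BFS exhausts all shorter strings without reaching an accepting state), and xyxxx is the lexicographically least accepting string of length 5.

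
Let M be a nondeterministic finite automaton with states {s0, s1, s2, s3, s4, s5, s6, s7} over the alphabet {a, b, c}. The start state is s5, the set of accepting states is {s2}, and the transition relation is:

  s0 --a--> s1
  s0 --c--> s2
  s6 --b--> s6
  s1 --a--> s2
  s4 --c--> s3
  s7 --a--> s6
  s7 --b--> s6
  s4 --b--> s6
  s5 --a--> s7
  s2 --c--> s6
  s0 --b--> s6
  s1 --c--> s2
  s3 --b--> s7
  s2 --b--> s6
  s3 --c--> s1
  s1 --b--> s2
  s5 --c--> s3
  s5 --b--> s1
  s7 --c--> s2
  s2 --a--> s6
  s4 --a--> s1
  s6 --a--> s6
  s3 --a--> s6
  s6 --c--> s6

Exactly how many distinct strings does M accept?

The useful subgraph on states {s1, s2, s3, s5, s7} is acyclic, so L(M) is finite; the longest accepting path visits 4 useful states, giving maximum string length 3.
Counting accepting paths from s5 by length: 4 of length 2, 4 of length 3. Total 8.

8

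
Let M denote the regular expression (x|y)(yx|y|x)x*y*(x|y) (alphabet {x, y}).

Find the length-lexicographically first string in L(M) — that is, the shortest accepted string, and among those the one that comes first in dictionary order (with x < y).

By inspection of the expression, no string of length less than 3 matches, and xxx is the lexicographically first match of length 3.

xxx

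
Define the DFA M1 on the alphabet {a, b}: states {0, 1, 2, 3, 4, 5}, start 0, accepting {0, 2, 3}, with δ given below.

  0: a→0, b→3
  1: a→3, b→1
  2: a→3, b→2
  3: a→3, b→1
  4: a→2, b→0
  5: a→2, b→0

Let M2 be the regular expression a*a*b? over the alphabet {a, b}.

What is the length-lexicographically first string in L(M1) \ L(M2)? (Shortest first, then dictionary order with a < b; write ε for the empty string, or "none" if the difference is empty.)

The string ba is accepted by M1 but not by M2.
No shorter string lies in the difference, and ba is the lexicographically first length-2 string in L(M1) \ L(M2).

ba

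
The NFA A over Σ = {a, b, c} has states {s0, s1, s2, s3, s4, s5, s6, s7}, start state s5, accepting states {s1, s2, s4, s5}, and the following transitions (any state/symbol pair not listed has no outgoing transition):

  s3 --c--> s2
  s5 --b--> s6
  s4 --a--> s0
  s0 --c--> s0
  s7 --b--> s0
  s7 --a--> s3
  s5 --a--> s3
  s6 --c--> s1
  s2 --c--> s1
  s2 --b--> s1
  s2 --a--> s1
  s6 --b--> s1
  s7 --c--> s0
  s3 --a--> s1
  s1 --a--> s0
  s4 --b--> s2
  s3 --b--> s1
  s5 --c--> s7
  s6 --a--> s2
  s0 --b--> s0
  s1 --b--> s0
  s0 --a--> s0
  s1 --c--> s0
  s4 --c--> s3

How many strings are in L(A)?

19

The useful subgraph on states {s1, s2, s3, s5, s6, s7} is acyclic, so L(A) is finite; the longest accepting path visits 5 useful states, giving maximum string length 4.
Counting accepting paths from s5 by length: 1 of length 0, 6 of length 2, 9 of length 3, 3 of length 4. Total 19.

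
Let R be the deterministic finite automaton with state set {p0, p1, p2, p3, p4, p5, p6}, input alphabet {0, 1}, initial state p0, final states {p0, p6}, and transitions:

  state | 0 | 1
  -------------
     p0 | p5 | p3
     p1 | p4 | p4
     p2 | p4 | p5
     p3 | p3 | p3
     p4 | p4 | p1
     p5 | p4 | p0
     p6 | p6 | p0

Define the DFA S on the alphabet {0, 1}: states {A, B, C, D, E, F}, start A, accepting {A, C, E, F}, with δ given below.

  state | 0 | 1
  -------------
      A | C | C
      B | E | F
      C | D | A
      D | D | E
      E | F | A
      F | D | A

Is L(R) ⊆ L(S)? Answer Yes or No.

Yes

Exploring the product automaton R × S from the start pair (p0, A), following both machines on each input symbol, reaches 14 state pairs: (p0, A), (p5, C), (p3, C), (p4, D), (p3, D), (p3, A), (p1, E), (p3, E), (p4, F), (p4, A), (p3, F), (p1, A), (p4, C), (p1, C).
R accepts in {p0, p6} and S accepts in {A, C, E, F}. The reachable pairs whose R-component is accepting are (p0, A); in each of them the S-component is accepting too, so the product for L(R) \ L(S) (R-component accepting, S-component rejecting) has no reachable accepting pair and the difference is empty.
Hence every string in L(R) is also in L(S).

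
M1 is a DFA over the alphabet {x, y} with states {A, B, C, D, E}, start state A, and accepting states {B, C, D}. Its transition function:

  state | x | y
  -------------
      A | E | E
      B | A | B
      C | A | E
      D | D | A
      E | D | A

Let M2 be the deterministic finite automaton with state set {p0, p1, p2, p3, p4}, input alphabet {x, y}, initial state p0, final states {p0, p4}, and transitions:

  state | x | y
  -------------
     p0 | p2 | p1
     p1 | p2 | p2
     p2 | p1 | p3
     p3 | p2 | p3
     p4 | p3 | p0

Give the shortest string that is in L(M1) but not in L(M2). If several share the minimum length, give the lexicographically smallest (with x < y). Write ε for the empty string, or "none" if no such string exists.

xx

The string xx is accepted by M1 but not by M2.
No shorter string lies in the difference, and xx is the lexicographically first length-2 string in L(M1) \ L(M2).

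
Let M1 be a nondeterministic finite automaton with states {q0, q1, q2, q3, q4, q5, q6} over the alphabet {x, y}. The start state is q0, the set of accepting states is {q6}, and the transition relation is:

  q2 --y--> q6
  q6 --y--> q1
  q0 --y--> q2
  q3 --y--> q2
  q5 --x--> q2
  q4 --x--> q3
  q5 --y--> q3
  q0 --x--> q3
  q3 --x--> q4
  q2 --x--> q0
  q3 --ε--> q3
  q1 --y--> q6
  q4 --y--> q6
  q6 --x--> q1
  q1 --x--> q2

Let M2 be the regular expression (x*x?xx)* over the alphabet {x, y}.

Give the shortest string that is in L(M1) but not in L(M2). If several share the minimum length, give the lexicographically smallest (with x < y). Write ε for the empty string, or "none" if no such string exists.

The string yy is accepted by M1 but not by M2.
No shorter string lies in the difference, and yy is the lexicographically first length-2 string in L(M1) \ L(M2).

yy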